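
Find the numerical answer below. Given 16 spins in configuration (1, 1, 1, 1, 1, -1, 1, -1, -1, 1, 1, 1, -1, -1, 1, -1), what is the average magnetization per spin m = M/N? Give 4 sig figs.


Step 1: Count up spins (+1): 10, down spins (-1): 6
Step 2: Total magnetization M = 10 - 6 = 4
Step 3: m = M/N = 4/16 = 0.25

0.25


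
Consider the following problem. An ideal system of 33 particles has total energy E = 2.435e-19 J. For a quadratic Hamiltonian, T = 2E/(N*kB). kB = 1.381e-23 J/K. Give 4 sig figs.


Step 1: Numerator = 2*E = 2*2.435e-19 = 4.87e-19 J
Step 2: Denominator = N*kB = 33*1.381e-23 = 4.557e-22
Step 3: T = 4.87e-19 / 4.557e-22 = 1069 K

1069


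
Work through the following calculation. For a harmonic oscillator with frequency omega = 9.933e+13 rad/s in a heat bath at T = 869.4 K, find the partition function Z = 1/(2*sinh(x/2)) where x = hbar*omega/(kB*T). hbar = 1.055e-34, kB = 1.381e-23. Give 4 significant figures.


Step 1: Compute x = hbar*omega/(kB*T) = 1.055e-34*9.933e+13/(1.381e-23*869.4) = 0.8728
Step 2: x/2 = 0.4364
Step 3: sinh(x/2) = 0.4504
Step 4: Z = 1/(2*0.4504) = 1.11

1.11


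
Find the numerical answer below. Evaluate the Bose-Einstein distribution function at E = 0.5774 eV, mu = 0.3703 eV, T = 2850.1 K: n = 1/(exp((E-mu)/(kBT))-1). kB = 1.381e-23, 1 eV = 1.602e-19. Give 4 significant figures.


Step 1: (E - mu) = 0.2071 eV
Step 2: x = (E-mu)*eV/(kB*T) = 0.2071*1.602e-19/(1.381e-23*2850.1) = 0.8429
Step 3: exp(x) = 2.323
Step 4: n = 1/(exp(x)-1) = 0.7558

0.7558


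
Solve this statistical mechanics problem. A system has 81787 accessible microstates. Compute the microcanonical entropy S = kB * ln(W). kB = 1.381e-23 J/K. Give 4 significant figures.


Step 1: ln(W) = ln(81787) = 11.31
Step 2: S = kB * ln(W) = 1.381e-23 * 11.31
Step 3: S = 1.562e-22 J/K

1.562e-22


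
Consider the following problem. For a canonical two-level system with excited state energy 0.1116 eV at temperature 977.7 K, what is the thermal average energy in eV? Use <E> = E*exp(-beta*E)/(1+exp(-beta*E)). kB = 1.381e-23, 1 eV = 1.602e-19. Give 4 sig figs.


Step 1: beta*E = 0.1116*1.602e-19/(1.381e-23*977.7) = 1.324
Step 2: exp(-beta*E) = 0.266
Step 3: <E> = 0.1116*0.266/(1+0.266) = 0.02345 eV

0.02345


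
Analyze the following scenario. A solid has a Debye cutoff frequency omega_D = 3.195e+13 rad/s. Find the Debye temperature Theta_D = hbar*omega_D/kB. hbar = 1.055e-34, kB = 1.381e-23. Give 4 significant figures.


Step 1: hbar*omega_D = 1.055e-34 * 3.195e+13 = 3.371e-21 J
Step 2: Theta_D = 3.371e-21 / 1.381e-23
Step 3: Theta_D = 244.1 K

244.1


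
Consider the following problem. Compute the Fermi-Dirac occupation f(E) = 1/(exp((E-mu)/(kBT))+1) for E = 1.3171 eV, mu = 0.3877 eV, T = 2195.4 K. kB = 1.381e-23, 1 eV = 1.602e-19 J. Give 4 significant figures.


Step 1: (E - mu) = 1.3171 - 0.3877 = 0.9294 eV
Step 2: Convert: (E-mu)*eV = 1.489e-19 J
Step 3: x = (E-mu)*eV/(kB*T) = 4.911
Step 4: f = 1/(exp(4.911)+1) = 0.007312

0.007312


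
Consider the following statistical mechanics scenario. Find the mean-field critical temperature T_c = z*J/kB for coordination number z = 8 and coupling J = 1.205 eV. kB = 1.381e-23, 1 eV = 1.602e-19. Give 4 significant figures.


Step 1: z*J = 8*1.205 = 9.64 eV
Step 2: Convert to Joules: 9.64*1.602e-19 = 1.544e-18 J
Step 3: T_c = 1.544e-18 / 1.381e-23 = 1.118e+05 K

1.118e+05


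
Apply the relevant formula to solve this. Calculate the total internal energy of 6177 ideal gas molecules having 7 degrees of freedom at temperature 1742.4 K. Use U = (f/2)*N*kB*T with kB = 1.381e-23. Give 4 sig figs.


Step 1: f/2 = 7/2 = 3.5
Step 2: N*kB*T = 6177*1.381e-23*1742.4 = 1.486e-16
Step 3: U = 3.5 * 1.486e-16 = 5.202e-16 J

5.202e-16


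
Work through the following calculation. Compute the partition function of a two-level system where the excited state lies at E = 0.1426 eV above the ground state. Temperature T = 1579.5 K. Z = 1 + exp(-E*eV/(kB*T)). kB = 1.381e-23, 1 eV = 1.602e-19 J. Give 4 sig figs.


Step 1: Compute beta*E = E*eV/(kB*T) = 0.1426*1.602e-19/(1.381e-23*1579.5) = 1.047
Step 2: exp(-beta*E) = exp(-1.047) = 0.3509
Step 3: Z = 1 + 0.3509 = 1.351

1.351


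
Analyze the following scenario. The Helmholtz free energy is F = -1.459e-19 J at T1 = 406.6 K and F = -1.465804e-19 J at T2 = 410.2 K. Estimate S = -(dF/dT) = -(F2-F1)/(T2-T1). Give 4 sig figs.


Step 1: dF = F2 - F1 = -1.465804e-19 - (-1.459e-19) = -6.804e-22 J
Step 2: dT = T2 - T1 = 410.2 - 406.6 = 3.6 K
Step 3: S = -dF/dT = -(-6.804e-22)/3.6 = 1.89e-22 J/K

1.89e-22


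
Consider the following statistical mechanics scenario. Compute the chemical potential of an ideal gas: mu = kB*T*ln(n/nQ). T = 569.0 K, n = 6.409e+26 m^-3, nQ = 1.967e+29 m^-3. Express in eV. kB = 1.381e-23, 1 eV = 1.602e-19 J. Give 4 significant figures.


Step 1: n/nQ = 6.409e+26/1.967e+29 = 0.003258
Step 2: ln(n/nQ) = -5.727
Step 3: mu = kB*T*ln(n/nQ) = 7.858e-21*-5.727 = -4.5e-20 J
Step 4: Convert to eV: -4.5e-20/1.602e-19 = -0.2809 eV

-0.2809


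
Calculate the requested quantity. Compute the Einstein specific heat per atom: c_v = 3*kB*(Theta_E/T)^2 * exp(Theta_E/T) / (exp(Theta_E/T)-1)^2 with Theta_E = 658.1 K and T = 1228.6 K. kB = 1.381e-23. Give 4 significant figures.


Step 1: x = Theta_E/T = 658.1/1228.6 = 0.5357
Step 2: x^2 = 0.2869
Step 3: exp(x) = 1.709
Step 4: c_v = 3*1.381e-23*0.2869*1.709/(1.709-1)^2 = 4.045e-23

4.045e-23


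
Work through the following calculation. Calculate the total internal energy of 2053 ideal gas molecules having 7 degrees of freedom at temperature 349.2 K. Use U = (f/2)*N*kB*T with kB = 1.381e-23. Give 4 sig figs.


Step 1: f/2 = 7/2 = 3.5
Step 2: N*kB*T = 2053*1.381e-23*349.2 = 9.9e-18
Step 3: U = 3.5 * 9.9e-18 = 3.465e-17 J

3.465e-17


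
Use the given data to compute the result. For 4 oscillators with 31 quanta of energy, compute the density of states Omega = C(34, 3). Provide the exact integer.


Step 1: Use binomial coefficient C(34, 3)
Step 2: Numerator = 34! / 31!
Step 3: Denominator = 3!
Step 4: Omega = 5984

5984


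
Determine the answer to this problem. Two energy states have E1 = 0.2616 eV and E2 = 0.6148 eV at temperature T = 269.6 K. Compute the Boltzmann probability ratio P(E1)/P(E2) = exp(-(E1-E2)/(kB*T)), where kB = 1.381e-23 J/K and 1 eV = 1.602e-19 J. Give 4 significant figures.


Step 1: Compute energy difference dE = E1 - E2 = 0.2616 - 0.6148 = -0.3532 eV
Step 2: Convert to Joules: dE_J = -0.3532 * 1.602e-19 = -5.658e-20 J
Step 3: Compute exponent = -dE_J / (kB * T) = -(-5.658e-20) / (1.381e-23 * 269.6) = 15.2
Step 4: P(E1)/P(E2) = exp(15.2) = 3.982e+06

3.982e+06


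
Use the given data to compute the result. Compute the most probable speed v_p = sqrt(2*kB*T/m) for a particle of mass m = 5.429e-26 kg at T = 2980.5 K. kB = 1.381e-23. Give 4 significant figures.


Step 1: Numerator = 2*kB*T = 2*1.381e-23*2980.5 = 8.232e-20
Step 2: Ratio = 8.232e-20 / 5.429e-26 = 1.516e+06
Step 3: v_p = sqrt(1.516e+06) = 1231 m/s

1231


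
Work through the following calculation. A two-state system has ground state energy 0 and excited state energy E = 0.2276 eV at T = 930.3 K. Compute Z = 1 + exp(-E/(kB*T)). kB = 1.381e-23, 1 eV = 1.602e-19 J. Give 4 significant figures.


Step 1: Compute beta*E = E*eV/(kB*T) = 0.2276*1.602e-19/(1.381e-23*930.3) = 2.838
Step 2: exp(-beta*E) = exp(-2.838) = 0.05854
Step 3: Z = 1 + 0.05854 = 1.059

1.059


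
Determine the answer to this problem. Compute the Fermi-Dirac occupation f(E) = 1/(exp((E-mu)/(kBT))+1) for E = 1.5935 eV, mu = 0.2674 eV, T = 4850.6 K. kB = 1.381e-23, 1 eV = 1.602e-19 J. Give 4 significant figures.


Step 1: (E - mu) = 1.5935 - 0.2674 = 1.326 eV
Step 2: Convert: (E-mu)*eV = 2.124e-19 J
Step 3: x = (E-mu)*eV/(kB*T) = 3.171
Step 4: f = 1/(exp(3.171)+1) = 0.04026

0.04026


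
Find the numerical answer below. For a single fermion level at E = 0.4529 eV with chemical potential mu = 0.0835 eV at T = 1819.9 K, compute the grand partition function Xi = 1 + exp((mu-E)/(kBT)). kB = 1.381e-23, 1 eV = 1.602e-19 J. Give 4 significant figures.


Step 1: (mu - E) = 0.0835 - 0.4529 = -0.3694 eV
Step 2: x = (mu-E)*eV/(kB*T) = -0.3694*1.602e-19/(1.381e-23*1819.9) = -2.355
Step 3: exp(x) = 0.09493
Step 4: Xi = 1 + 0.09493 = 1.095

1.095


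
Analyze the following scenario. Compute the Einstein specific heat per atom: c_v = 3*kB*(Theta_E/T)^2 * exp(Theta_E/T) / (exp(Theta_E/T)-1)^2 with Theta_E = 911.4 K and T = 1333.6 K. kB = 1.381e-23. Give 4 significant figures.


Step 1: x = Theta_E/T = 911.4/1333.6 = 0.6834
Step 2: x^2 = 0.4671
Step 3: exp(x) = 1.981
Step 4: c_v = 3*1.381e-23*0.4671*1.981/(1.981-1)^2 = 3.985e-23

3.985e-23


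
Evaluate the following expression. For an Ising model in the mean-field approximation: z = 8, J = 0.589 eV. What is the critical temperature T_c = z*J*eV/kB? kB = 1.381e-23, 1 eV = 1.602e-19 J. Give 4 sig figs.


Step 1: z*J = 8*0.589 = 4.712 eV
Step 2: Convert to Joules: 4.712*1.602e-19 = 7.549e-19 J
Step 3: T_c = 7.549e-19 / 1.381e-23 = 5.466e+04 K

5.466e+04


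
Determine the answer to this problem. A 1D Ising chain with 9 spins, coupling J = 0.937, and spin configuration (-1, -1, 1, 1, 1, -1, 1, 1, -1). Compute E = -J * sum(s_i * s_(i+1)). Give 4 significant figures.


Step 1: Nearest-neighbor products: 1, -1, 1, 1, -1, -1, 1, -1
Step 2: Sum of products = 0
Step 3: E = -0.937 * 0 = 0

0


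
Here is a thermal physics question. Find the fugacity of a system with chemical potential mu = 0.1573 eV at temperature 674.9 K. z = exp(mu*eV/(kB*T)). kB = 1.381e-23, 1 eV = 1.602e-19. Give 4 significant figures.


Step 1: Convert mu to Joules: 0.1573*1.602e-19 = 2.52e-20 J
Step 2: kB*T = 1.381e-23*674.9 = 9.32e-21 J
Step 3: mu/(kB*T) = 2.704
Step 4: z = exp(2.704) = 14.93

14.93


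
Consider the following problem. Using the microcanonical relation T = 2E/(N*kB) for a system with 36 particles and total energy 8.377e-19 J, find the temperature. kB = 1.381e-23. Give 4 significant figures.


Step 1: Numerator = 2*E = 2*8.377e-19 = 1.675e-18 J
Step 2: Denominator = N*kB = 36*1.381e-23 = 4.972e-22
Step 3: T = 1.675e-18 / 4.972e-22 = 3370 K

3370


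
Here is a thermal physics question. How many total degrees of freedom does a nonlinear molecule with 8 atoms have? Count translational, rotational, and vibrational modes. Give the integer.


Step 1: Translational DOF = 3
Step 2: Rotational DOF (nonlinear) = 3
Step 3: Vibrational DOF = 3*8 - 6 = 18
Step 4: Total = 3 + 3 + 18 = 24

24


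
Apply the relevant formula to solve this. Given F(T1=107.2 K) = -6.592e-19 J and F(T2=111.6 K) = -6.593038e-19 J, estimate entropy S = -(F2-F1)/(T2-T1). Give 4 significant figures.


Step 1: dF = F2 - F1 = -6.593038e-19 - (-6.592e-19) = -1.038e-22 J
Step 2: dT = T2 - T1 = 111.6 - 107.2 = 4.4 K
Step 3: S = -dF/dT = -(-1.038e-22)/4.4 = 2.359e-23 J/K

2.359e-23


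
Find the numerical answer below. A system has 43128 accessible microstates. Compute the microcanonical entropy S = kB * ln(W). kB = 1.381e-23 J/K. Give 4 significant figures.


Step 1: ln(W) = ln(43128) = 10.67
Step 2: S = kB * ln(W) = 1.381e-23 * 10.67
Step 3: S = 1.474e-22 J/K

1.474e-22


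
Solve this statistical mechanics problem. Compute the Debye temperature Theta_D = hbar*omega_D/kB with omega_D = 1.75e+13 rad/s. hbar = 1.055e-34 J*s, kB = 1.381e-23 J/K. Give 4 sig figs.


Step 1: hbar*omega_D = 1.055e-34 * 1.75e+13 = 1.846e-21 J
Step 2: Theta_D = 1.846e-21 / 1.381e-23
Step 3: Theta_D = 133.7 K

133.7


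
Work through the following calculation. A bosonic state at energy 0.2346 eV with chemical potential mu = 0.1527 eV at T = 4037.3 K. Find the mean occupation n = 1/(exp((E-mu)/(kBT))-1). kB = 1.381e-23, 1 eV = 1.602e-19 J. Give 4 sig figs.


Step 1: (E - mu) = 0.0819 eV
Step 2: x = (E-mu)*eV/(kB*T) = 0.0819*1.602e-19/(1.381e-23*4037.3) = 0.2353
Step 3: exp(x) = 1.265
Step 4: n = 1/(exp(x)-1) = 3.769

3.769


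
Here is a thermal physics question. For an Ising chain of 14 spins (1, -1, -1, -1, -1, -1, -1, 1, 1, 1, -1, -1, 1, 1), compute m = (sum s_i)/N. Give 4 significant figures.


Step 1: Count up spins (+1): 6, down spins (-1): 8
Step 2: Total magnetization M = 6 - 8 = -2
Step 3: m = M/N = -2/14 = -0.1429

-0.1429


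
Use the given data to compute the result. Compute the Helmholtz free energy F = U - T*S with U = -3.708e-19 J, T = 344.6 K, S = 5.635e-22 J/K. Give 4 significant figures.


Step 1: T*S = 344.6 * 5.635e-22 = 1.942e-19 J
Step 2: F = U - T*S = -3.708e-19 - 1.942e-19
Step 3: F = -5.65e-19 J

-5.65e-19


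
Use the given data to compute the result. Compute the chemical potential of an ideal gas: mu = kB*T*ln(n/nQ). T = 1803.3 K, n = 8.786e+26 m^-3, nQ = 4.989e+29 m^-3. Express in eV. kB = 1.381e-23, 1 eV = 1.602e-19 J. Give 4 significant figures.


Step 1: n/nQ = 8.786e+26/4.989e+29 = 0.001761
Step 2: ln(n/nQ) = -6.342
Step 3: mu = kB*T*ln(n/nQ) = 2.49e-20*-6.342 = -1.579e-19 J
Step 4: Convert to eV: -1.579e-19/1.602e-19 = -0.9859 eV

-0.9859


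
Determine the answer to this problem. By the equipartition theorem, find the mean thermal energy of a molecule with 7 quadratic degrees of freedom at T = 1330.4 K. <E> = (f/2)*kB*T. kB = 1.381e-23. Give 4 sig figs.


Step 1: f/2 = 7/2 = 3.5
Step 2: kB*T = 1.381e-23 * 1330.4 = 1.837e-20
Step 3: <E> = 3.5 * 1.837e-20 = 6.43e-20 J

6.43e-20


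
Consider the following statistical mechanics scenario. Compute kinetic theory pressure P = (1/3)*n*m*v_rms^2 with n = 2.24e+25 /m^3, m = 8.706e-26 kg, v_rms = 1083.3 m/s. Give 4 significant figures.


Step 1: v_rms^2 = 1083.3^2 = 1.174e+06
Step 2: n*m = 2.24e+25*8.706e-26 = 1.95
Step 3: P = (1/3)*1.95*1.174e+06 = 7.629e+05 Pa

7.629e+05


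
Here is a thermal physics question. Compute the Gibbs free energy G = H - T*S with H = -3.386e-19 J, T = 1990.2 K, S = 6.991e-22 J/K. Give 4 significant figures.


Step 1: T*S = 1990.2 * 6.991e-22 = 1.391e-18 J
Step 2: G = H - T*S = -3.386e-19 - 1.391e-18
Step 3: G = -1.73e-18 J

-1.73e-18


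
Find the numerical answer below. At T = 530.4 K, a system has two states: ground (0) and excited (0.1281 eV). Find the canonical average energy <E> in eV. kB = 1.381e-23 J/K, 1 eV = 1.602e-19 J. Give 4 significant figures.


Step 1: beta*E = 0.1281*1.602e-19/(1.381e-23*530.4) = 2.802
Step 2: exp(-beta*E) = 0.06071
Step 3: <E> = 0.1281*0.06071/(1+0.06071) = 0.007332 eV

0.007332


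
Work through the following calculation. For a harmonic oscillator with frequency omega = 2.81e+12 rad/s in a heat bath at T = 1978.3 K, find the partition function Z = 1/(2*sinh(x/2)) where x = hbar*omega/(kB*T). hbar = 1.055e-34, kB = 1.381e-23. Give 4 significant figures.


Step 1: Compute x = hbar*omega/(kB*T) = 1.055e-34*2.81e+12/(1.381e-23*1978.3) = 0.01085
Step 2: x/2 = 0.005426
Step 3: sinh(x/2) = 0.005426
Step 4: Z = 1/(2*0.005426) = 92.16

92.16


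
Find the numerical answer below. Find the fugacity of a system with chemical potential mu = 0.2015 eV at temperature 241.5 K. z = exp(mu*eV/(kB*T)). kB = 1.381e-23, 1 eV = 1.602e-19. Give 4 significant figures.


Step 1: Convert mu to Joules: 0.2015*1.602e-19 = 3.228e-20 J
Step 2: kB*T = 1.381e-23*241.5 = 3.335e-21 J
Step 3: mu/(kB*T) = 9.679
Step 4: z = exp(9.679) = 1.598e+04

1.598e+04


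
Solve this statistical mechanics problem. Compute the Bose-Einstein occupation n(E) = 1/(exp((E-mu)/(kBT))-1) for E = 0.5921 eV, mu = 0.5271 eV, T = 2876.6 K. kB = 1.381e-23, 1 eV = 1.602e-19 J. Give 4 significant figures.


Step 1: (E - mu) = 0.065 eV
Step 2: x = (E-mu)*eV/(kB*T) = 0.065*1.602e-19/(1.381e-23*2876.6) = 0.2621
Step 3: exp(x) = 1.3
Step 4: n = 1/(exp(x)-1) = 3.337

3.337


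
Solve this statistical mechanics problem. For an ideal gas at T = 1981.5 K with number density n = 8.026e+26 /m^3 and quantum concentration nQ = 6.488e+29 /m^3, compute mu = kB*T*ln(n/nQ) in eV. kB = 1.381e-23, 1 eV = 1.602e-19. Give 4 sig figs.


Step 1: n/nQ = 8.026e+26/6.488e+29 = 0.001237
Step 2: ln(n/nQ) = -6.695
Step 3: mu = kB*T*ln(n/nQ) = 2.736e-20*-6.695 = -1.832e-19 J
Step 4: Convert to eV: -1.832e-19/1.602e-19 = -1.144 eV

-1.144


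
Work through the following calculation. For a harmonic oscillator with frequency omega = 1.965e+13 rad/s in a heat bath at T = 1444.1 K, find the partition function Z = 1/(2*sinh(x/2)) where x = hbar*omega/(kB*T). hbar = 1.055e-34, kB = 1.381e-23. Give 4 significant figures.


Step 1: Compute x = hbar*omega/(kB*T) = 1.055e-34*1.965e+13/(1.381e-23*1444.1) = 0.1039
Step 2: x/2 = 0.05197
Step 3: sinh(x/2) = 0.052
Step 4: Z = 1/(2*0.052) = 9.616

9.616


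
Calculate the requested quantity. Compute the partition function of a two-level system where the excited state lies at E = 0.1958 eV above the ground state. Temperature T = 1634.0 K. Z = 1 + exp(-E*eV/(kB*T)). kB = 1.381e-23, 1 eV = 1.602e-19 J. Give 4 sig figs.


Step 1: Compute beta*E = E*eV/(kB*T) = 0.1958*1.602e-19/(1.381e-23*1634.0) = 1.39
Step 2: exp(-beta*E) = exp(-1.39) = 0.2491
Step 3: Z = 1 + 0.2491 = 1.249

1.249


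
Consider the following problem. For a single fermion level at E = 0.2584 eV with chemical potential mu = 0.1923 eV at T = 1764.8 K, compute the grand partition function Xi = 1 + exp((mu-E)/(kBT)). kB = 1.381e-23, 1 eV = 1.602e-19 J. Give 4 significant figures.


Step 1: (mu - E) = 0.1923 - 0.2584 = -0.0661 eV
Step 2: x = (mu-E)*eV/(kB*T) = -0.0661*1.602e-19/(1.381e-23*1764.8) = -0.4345
Step 3: exp(x) = 0.6476
Step 4: Xi = 1 + 0.6476 = 1.648

1.648


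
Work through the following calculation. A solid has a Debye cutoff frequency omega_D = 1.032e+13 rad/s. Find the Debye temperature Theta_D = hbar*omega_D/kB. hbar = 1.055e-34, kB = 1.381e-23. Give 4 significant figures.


Step 1: hbar*omega_D = 1.055e-34 * 1.032e+13 = 1.089e-21 J
Step 2: Theta_D = 1.089e-21 / 1.381e-23
Step 3: Theta_D = 78.84 K

78.84


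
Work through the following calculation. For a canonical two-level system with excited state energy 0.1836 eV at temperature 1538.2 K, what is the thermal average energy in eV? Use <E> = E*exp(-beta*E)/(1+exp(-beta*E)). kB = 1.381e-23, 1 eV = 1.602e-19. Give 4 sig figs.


Step 1: beta*E = 0.1836*1.602e-19/(1.381e-23*1538.2) = 1.385
Step 2: exp(-beta*E) = 0.2504
Step 3: <E> = 0.1836*0.2504/(1+0.2504) = 0.03677 eV

0.03677


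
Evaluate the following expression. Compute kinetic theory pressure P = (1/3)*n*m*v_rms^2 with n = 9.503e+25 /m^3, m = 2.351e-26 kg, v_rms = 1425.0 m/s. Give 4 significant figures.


Step 1: v_rms^2 = 1425.0^2 = 2.031e+06
Step 2: n*m = 9.503e+25*2.351e-26 = 2.234
Step 3: P = (1/3)*2.234*2.031e+06 = 1.512e+06 Pa

1.512e+06


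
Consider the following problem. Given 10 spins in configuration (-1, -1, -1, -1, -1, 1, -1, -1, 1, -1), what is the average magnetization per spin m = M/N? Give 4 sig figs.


Step 1: Count up spins (+1): 2, down spins (-1): 8
Step 2: Total magnetization M = 2 - 8 = -6
Step 3: m = M/N = -6/10 = -0.6

-0.6


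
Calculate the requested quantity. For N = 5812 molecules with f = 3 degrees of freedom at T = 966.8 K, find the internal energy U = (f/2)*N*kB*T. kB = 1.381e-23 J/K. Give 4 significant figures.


Step 1: f/2 = 3/2 = 1.5
Step 2: N*kB*T = 5812*1.381e-23*966.8 = 7.76e-17
Step 3: U = 1.5 * 7.76e-17 = 1.164e-16 J

1.164e-16


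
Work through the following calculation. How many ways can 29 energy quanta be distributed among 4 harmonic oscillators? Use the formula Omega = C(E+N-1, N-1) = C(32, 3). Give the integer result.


Step 1: Use binomial coefficient C(32, 3)
Step 2: Numerator = 32! / 29!
Step 3: Denominator = 3!
Step 4: Omega = 4960

4960


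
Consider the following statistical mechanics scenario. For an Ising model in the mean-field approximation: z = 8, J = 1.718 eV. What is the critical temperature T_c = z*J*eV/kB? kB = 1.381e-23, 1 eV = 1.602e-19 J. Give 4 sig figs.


Step 1: z*J = 8*1.718 = 13.74 eV
Step 2: Convert to Joules: 13.74*1.602e-19 = 2.202e-18 J
Step 3: T_c = 2.202e-18 / 1.381e-23 = 1.594e+05 K

1.594e+05


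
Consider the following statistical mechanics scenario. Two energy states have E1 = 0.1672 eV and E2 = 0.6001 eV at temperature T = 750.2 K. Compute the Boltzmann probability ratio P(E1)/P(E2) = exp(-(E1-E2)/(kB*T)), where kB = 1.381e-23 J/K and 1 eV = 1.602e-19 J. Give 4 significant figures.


Step 1: Compute energy difference dE = E1 - E2 = 0.1672 - 0.6001 = -0.4329 eV
Step 2: Convert to Joules: dE_J = -0.4329 * 1.602e-19 = -6.935e-20 J
Step 3: Compute exponent = -dE_J / (kB * T) = -(-6.935e-20) / (1.381e-23 * 750.2) = 6.694
Step 4: P(E1)/P(E2) = exp(6.694) = 807.5

807.5


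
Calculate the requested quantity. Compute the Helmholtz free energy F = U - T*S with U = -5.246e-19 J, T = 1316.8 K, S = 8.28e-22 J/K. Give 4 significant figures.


Step 1: T*S = 1316.8 * 8.28e-22 = 1.09e-18 J
Step 2: F = U - T*S = -5.246e-19 - 1.09e-18
Step 3: F = -1.615e-18 J

-1.615e-18


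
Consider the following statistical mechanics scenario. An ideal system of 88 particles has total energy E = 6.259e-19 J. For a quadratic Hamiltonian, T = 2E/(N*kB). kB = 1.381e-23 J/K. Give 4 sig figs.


Step 1: Numerator = 2*E = 2*6.259e-19 = 1.252e-18 J
Step 2: Denominator = N*kB = 88*1.381e-23 = 1.215e-21
Step 3: T = 1.252e-18 / 1.215e-21 = 1030 K

1030


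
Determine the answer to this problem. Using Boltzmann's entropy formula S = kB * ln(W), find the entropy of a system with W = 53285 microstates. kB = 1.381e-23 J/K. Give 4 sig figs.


Step 1: ln(W) = ln(53285) = 10.88
Step 2: S = kB * ln(W) = 1.381e-23 * 10.88
Step 3: S = 1.503e-22 J/K

1.503e-22


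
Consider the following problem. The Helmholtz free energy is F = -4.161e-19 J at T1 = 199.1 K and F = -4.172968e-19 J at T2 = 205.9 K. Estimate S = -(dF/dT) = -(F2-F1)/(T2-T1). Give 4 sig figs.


Step 1: dF = F2 - F1 = -4.172968e-19 - (-4.161e-19) = -1.1968e-21 J
Step 2: dT = T2 - T1 = 205.9 - 199.1 = 6.8 K
Step 3: S = -dF/dT = -(-1.1968e-21)/6.8 = 1.76e-22 J/K

1.76e-22


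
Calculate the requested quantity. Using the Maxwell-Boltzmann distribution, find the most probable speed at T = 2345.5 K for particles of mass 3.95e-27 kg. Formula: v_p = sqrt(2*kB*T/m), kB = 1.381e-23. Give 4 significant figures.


Step 1: Numerator = 2*kB*T = 2*1.381e-23*2345.5 = 6.478e-20
Step 2: Ratio = 6.478e-20 / 3.95e-27 = 1.64e+07
Step 3: v_p = sqrt(1.64e+07) = 4050 m/s

4050


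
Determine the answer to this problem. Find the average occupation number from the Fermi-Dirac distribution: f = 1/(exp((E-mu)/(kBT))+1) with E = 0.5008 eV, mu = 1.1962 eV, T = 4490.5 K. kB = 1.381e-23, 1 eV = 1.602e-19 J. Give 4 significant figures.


Step 1: (E - mu) = 0.5008 - 1.1962 = -0.6954 eV
Step 2: Convert: (E-mu)*eV = -1.114e-19 J
Step 3: x = (E-mu)*eV/(kB*T) = -1.796
Step 4: f = 1/(exp(-1.796)+1) = 0.8577

0.8577


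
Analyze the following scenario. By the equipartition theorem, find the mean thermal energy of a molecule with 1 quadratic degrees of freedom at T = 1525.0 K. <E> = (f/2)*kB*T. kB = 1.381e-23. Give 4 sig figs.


Step 1: f/2 = 1/2 = 0.5
Step 2: kB*T = 1.381e-23 * 1525.0 = 2.106e-20
Step 3: <E> = 0.5 * 2.106e-20 = 1.053e-20 J

1.053e-20


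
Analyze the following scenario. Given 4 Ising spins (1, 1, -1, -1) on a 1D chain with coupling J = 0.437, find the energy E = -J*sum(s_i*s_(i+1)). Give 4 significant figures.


Step 1: Nearest-neighbor products: 1, -1, 1
Step 2: Sum of products = 1
Step 3: E = -0.437 * 1 = -0.437

-0.437


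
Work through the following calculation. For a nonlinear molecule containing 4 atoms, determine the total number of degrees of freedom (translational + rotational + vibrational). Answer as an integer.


Step 1: Translational DOF = 3
Step 2: Rotational DOF (nonlinear) = 3
Step 3: Vibrational DOF = 3*4 - 6 = 6
Step 4: Total = 3 + 3 + 6 = 12

12


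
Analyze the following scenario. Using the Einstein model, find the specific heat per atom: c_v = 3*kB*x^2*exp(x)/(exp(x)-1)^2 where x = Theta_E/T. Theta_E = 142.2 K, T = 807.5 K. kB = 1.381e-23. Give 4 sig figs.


Step 1: x = Theta_E/T = 142.2/807.5 = 0.1761
Step 2: x^2 = 0.03101
Step 3: exp(x) = 1.193
Step 4: c_v = 3*1.381e-23*0.03101*1.193/(1.193-1)^2 = 4.132e-23

4.132e-23


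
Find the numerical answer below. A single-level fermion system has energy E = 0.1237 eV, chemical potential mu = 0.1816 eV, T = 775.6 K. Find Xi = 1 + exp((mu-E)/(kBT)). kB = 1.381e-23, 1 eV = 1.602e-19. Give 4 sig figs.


Step 1: (mu - E) = 0.1816 - 0.1237 = 0.0579 eV
Step 2: x = (mu-E)*eV/(kB*T) = 0.0579*1.602e-19/(1.381e-23*775.6) = 0.866
Step 3: exp(x) = 2.377
Step 4: Xi = 1 + 2.377 = 3.377

3.377


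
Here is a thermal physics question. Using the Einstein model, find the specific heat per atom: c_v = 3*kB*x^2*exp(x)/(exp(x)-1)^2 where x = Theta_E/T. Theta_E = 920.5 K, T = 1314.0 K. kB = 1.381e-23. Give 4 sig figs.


Step 1: x = Theta_E/T = 920.5/1314.0 = 0.7005
Step 2: x^2 = 0.4907
Step 3: exp(x) = 2.015
Step 4: c_v = 3*1.381e-23*0.4907*2.015/(2.015-1)^2 = 3.978e-23

3.978e-23


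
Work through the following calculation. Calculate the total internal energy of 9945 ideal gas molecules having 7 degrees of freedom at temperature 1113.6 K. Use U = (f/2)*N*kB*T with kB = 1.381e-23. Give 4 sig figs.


Step 1: f/2 = 7/2 = 3.5
Step 2: N*kB*T = 9945*1.381e-23*1113.6 = 1.529e-16
Step 3: U = 3.5 * 1.529e-16 = 5.353e-16 J

5.353e-16


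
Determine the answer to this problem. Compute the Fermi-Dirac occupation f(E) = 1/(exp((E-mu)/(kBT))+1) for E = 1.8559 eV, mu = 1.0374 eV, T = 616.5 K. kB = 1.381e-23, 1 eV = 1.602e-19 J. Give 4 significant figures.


Step 1: (E - mu) = 1.8559 - 1.0374 = 0.8185 eV
Step 2: Convert: (E-mu)*eV = 1.311e-19 J
Step 3: x = (E-mu)*eV/(kB*T) = 15.4
Step 4: f = 1/(exp(15.4)+1) = 2.048e-07

2.048e-07


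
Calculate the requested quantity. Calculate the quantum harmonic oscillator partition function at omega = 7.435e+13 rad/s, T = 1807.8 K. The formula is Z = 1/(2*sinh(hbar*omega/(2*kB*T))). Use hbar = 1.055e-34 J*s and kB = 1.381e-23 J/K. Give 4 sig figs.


Step 1: Compute x = hbar*omega/(kB*T) = 1.055e-34*7.435e+13/(1.381e-23*1807.8) = 0.3142
Step 2: x/2 = 0.1571
Step 3: sinh(x/2) = 0.1577
Step 4: Z = 1/(2*0.1577) = 3.17

3.17


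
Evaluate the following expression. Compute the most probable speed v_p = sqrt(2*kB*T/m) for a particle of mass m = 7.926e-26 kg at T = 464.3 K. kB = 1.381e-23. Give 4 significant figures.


Step 1: Numerator = 2*kB*T = 2*1.381e-23*464.3 = 1.282e-20
Step 2: Ratio = 1.282e-20 / 7.926e-26 = 1.618e+05
Step 3: v_p = sqrt(1.618e+05) = 402.2 m/s

402.2


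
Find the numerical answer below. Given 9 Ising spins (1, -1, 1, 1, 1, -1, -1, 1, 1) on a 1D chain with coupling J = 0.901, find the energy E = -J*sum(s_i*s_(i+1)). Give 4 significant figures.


Step 1: Nearest-neighbor products: -1, -1, 1, 1, -1, 1, -1, 1
Step 2: Sum of products = 0
Step 3: E = -0.901 * 0 = 0

0


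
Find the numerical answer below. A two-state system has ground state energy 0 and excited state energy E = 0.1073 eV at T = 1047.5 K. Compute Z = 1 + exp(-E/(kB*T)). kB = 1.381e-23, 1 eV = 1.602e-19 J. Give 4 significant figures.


Step 1: Compute beta*E = E*eV/(kB*T) = 0.1073*1.602e-19/(1.381e-23*1047.5) = 1.188
Step 2: exp(-beta*E) = exp(-1.188) = 0.3047
Step 3: Z = 1 + 0.3047 = 1.305

1.305


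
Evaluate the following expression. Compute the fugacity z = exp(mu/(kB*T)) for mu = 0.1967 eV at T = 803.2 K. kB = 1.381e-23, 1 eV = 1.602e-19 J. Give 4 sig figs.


Step 1: Convert mu to Joules: 0.1967*1.602e-19 = 3.151e-20 J
Step 2: kB*T = 1.381e-23*803.2 = 1.109e-20 J
Step 3: mu/(kB*T) = 2.841
Step 4: z = exp(2.841) = 17.13

17.13


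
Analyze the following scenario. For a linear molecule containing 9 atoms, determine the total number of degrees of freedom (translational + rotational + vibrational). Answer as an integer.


Step 1: Translational DOF = 3
Step 2: Rotational DOF (linear) = 2
Step 3: Vibrational DOF = 3*9 - 5 = 22
Step 4: Total = 3 + 2 + 22 = 27

27


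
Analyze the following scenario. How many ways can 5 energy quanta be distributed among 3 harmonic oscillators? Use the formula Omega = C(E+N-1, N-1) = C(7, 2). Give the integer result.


Step 1: Use binomial coefficient C(7, 2)
Step 2: Numerator = 7! / 5!
Step 3: Denominator = 2!
Step 4: Omega = 21

21


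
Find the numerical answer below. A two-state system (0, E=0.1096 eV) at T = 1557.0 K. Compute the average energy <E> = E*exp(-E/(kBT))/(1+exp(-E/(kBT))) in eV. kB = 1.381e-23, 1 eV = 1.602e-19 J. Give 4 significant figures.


Step 1: beta*E = 0.1096*1.602e-19/(1.381e-23*1557.0) = 0.8166
Step 2: exp(-beta*E) = 0.4419
Step 3: <E> = 0.1096*0.4419/(1+0.4419) = 0.03359 eV

0.03359


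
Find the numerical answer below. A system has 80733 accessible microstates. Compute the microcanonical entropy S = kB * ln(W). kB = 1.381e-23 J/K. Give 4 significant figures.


Step 1: ln(W) = ln(80733) = 11.3
Step 2: S = kB * ln(W) = 1.381e-23 * 11.3
Step 3: S = 1.56e-22 J/K

1.56e-22


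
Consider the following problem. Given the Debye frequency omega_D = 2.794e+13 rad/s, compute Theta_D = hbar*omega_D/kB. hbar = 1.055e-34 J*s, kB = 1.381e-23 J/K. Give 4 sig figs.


Step 1: hbar*omega_D = 1.055e-34 * 2.794e+13 = 2.948e-21 J
Step 2: Theta_D = 2.948e-21 / 1.381e-23
Step 3: Theta_D = 213.4 K

213.4


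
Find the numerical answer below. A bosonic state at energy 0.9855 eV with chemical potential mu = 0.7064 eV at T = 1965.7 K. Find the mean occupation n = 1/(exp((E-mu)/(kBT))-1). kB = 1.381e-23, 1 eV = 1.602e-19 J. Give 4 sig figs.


Step 1: (E - mu) = 0.2791 eV
Step 2: x = (E-mu)*eV/(kB*T) = 0.2791*1.602e-19/(1.381e-23*1965.7) = 1.647
Step 3: exp(x) = 5.192
Step 4: n = 1/(exp(x)-1) = 0.2386

0.2386


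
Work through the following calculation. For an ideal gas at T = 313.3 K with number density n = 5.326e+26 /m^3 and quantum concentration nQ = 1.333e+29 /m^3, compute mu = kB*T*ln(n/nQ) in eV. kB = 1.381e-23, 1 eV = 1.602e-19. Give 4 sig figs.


Step 1: n/nQ = 5.326e+26/1.333e+29 = 0.003995
Step 2: ln(n/nQ) = -5.523
Step 3: mu = kB*T*ln(n/nQ) = 4.327e-21*-5.523 = -2.389e-20 J
Step 4: Convert to eV: -2.389e-20/1.602e-19 = -0.1492 eV

-0.1492


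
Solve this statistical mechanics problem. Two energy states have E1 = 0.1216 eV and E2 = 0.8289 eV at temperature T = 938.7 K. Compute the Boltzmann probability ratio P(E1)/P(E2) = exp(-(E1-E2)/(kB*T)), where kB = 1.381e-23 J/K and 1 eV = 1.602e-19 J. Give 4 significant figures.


Step 1: Compute energy difference dE = E1 - E2 = 0.1216 - 0.8289 = -0.7073 eV
Step 2: Convert to Joules: dE_J = -0.7073 * 1.602e-19 = -1.133e-19 J
Step 3: Compute exponent = -dE_J / (kB * T) = -(-1.133e-19) / (1.381e-23 * 938.7) = 8.741
Step 4: P(E1)/P(E2) = exp(8.741) = 6252

6252


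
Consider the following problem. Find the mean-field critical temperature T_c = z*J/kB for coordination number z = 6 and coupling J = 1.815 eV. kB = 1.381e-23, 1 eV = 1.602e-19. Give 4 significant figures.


Step 1: z*J = 6*1.815 = 10.89 eV
Step 2: Convert to Joules: 10.89*1.602e-19 = 1.745e-18 J
Step 3: T_c = 1.745e-18 / 1.381e-23 = 1.263e+05 K

1.263e+05


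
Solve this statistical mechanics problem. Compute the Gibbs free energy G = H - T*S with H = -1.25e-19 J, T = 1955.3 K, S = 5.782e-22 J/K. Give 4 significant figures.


Step 1: T*S = 1955.3 * 5.782e-22 = 1.131e-18 J
Step 2: G = H - T*S = -1.25e-19 - 1.131e-18
Step 3: G = -1.256e-18 J

-1.256e-18


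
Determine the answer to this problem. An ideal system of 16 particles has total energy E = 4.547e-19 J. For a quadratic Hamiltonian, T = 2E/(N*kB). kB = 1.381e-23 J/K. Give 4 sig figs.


Step 1: Numerator = 2*E = 2*4.547e-19 = 9.094e-19 J
Step 2: Denominator = N*kB = 16*1.381e-23 = 2.21e-22
Step 3: T = 9.094e-19 / 2.21e-22 = 4116 K

4116


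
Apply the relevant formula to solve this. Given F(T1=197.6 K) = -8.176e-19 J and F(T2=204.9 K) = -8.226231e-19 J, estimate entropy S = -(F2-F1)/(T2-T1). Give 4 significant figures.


Step 1: dF = F2 - F1 = -8.226231e-19 - (-8.176e-19) = -5.0231e-21 J
Step 2: dT = T2 - T1 = 204.9 - 197.6 = 7.3 K
Step 3: S = -dF/dT = -(-5.0231e-21)/7.3 = 6.881e-22 J/K

6.881e-22


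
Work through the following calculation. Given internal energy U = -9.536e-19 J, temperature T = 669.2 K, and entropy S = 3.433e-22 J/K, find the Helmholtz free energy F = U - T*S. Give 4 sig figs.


Step 1: T*S = 669.2 * 3.433e-22 = 2.297e-19 J
Step 2: F = U - T*S = -9.536e-19 - 2.297e-19
Step 3: F = -1.183e-18 J

-1.183e-18


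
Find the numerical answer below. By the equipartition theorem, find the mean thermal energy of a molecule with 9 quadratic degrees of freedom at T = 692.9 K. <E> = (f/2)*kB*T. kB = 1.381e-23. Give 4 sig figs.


Step 1: f/2 = 9/2 = 4.5
Step 2: kB*T = 1.381e-23 * 692.9 = 9.569e-21
Step 3: <E> = 4.5 * 9.569e-21 = 4.306e-20 J

4.306e-20


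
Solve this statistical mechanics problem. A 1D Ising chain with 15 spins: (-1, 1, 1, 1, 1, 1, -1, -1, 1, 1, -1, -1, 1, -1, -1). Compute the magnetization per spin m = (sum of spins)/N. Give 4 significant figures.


Step 1: Count up spins (+1): 8, down spins (-1): 7
Step 2: Total magnetization M = 8 - 7 = 1
Step 3: m = M/N = 1/15 = 0.06667

0.06667


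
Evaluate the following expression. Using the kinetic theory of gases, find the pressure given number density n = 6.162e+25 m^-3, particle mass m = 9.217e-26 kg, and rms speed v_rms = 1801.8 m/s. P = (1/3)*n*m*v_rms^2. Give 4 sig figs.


Step 1: v_rms^2 = 1801.8^2 = 3.246e+06
Step 2: n*m = 6.162e+25*9.217e-26 = 5.68
Step 3: P = (1/3)*5.68*3.246e+06 = 6.146e+06 Pa

6.146e+06


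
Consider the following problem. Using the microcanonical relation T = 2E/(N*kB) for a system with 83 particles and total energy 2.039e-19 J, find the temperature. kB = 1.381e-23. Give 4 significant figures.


Step 1: Numerator = 2*E = 2*2.039e-19 = 4.078e-19 J
Step 2: Denominator = N*kB = 83*1.381e-23 = 1.146e-21
Step 3: T = 4.078e-19 / 1.146e-21 = 355.8 K

355.8


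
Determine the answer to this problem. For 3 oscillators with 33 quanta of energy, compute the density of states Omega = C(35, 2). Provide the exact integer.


Step 1: Use binomial coefficient C(35, 2)
Step 2: Numerator = 35! / 33!
Step 3: Denominator = 2!
Step 4: Omega = 595

595


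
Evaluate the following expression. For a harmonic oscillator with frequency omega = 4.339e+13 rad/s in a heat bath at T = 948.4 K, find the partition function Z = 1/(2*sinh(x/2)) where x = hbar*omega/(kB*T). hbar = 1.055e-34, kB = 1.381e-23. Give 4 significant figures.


Step 1: Compute x = hbar*omega/(kB*T) = 1.055e-34*4.339e+13/(1.381e-23*948.4) = 0.3495
Step 2: x/2 = 0.1748
Step 3: sinh(x/2) = 0.1756
Step 4: Z = 1/(2*0.1756) = 2.847

2.847


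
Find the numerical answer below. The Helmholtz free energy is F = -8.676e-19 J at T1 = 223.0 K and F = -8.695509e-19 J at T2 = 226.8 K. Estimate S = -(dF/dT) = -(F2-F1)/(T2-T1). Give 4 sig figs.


Step 1: dF = F2 - F1 = -8.695509e-19 - (-8.676e-19) = -1.9509e-21 J
Step 2: dT = T2 - T1 = 226.8 - 223.0 = 3.8 K
Step 3: S = -dF/dT = -(-1.9509e-21)/3.8 = 5.134e-22 J/K

5.134e-22


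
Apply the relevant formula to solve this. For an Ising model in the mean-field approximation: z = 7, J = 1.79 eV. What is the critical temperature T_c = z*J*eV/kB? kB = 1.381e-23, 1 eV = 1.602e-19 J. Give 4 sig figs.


Step 1: z*J = 7*1.79 = 12.53 eV
Step 2: Convert to Joules: 12.53*1.602e-19 = 2.007e-18 J
Step 3: T_c = 2.007e-18 / 1.381e-23 = 1.454e+05 K

1.454e+05


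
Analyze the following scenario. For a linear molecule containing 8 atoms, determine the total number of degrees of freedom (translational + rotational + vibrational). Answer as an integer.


Step 1: Translational DOF = 3
Step 2: Rotational DOF (linear) = 2
Step 3: Vibrational DOF = 3*8 - 5 = 19
Step 4: Total = 3 + 2 + 19 = 24

24


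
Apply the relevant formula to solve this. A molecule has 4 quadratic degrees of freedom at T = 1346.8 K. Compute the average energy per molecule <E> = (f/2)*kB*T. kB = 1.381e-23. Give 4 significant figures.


Step 1: f/2 = 4/2 = 2
Step 2: kB*T = 1.381e-23 * 1346.8 = 1.86e-20
Step 3: <E> = 2 * 1.86e-20 = 3.72e-20 J

3.72e-20


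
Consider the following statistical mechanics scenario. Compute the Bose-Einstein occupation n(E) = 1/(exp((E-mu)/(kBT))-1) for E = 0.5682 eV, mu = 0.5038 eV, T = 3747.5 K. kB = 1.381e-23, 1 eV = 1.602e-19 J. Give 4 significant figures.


Step 1: (E - mu) = 0.0644 eV
Step 2: x = (E-mu)*eV/(kB*T) = 0.0644*1.602e-19/(1.381e-23*3747.5) = 0.1993
Step 3: exp(x) = 1.221
Step 4: n = 1/(exp(x)-1) = 4.533

4.533


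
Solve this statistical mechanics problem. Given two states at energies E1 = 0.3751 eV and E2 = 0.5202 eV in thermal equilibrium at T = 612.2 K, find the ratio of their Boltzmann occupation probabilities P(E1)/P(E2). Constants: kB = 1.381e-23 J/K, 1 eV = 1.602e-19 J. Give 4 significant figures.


Step 1: Compute energy difference dE = E1 - E2 = 0.3751 - 0.5202 = -0.1451 eV
Step 2: Convert to Joules: dE_J = -0.1451 * 1.602e-19 = -2.325e-20 J
Step 3: Compute exponent = -dE_J / (kB * T) = -(-2.325e-20) / (1.381e-23 * 612.2) = 2.749
Step 4: P(E1)/P(E2) = exp(2.749) = 15.63

15.63


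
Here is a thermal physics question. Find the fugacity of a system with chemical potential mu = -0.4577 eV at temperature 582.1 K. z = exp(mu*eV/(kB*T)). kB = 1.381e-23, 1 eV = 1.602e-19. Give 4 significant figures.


Step 1: Convert mu to Joules: -0.4577*1.602e-19 = -7.332e-20 J
Step 2: kB*T = 1.381e-23*582.1 = 8.039e-21 J
Step 3: mu/(kB*T) = -9.121
Step 4: z = exp(-9.121) = 0.0001093

0.0001093


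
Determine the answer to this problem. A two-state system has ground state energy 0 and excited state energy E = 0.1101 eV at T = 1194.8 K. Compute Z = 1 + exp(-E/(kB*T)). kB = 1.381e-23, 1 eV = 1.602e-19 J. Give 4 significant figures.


Step 1: Compute beta*E = E*eV/(kB*T) = 0.1101*1.602e-19/(1.381e-23*1194.8) = 1.069
Step 2: exp(-beta*E) = exp(-1.069) = 0.3434
Step 3: Z = 1 + 0.3434 = 1.343

1.343


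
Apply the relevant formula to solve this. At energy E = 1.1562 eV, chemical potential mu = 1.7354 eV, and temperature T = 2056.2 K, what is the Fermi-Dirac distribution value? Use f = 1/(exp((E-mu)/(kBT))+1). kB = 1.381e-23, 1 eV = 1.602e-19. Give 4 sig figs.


Step 1: (E - mu) = 1.1562 - 1.7354 = -0.5792 eV
Step 2: Convert: (E-mu)*eV = -9.279e-20 J
Step 3: x = (E-mu)*eV/(kB*T) = -3.268
Step 4: f = 1/(exp(-3.268)+1) = 0.9633

0.9633


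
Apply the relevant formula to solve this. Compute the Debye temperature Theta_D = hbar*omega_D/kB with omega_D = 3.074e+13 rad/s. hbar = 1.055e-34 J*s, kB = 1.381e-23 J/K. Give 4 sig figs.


Step 1: hbar*omega_D = 1.055e-34 * 3.074e+13 = 3.243e-21 J
Step 2: Theta_D = 3.243e-21 / 1.381e-23
Step 3: Theta_D = 234.8 K

234.8


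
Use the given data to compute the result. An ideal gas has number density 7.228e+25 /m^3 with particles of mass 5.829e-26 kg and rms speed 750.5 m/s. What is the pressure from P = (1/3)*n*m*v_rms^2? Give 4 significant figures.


Step 1: v_rms^2 = 750.5^2 = 5.633e+05
Step 2: n*m = 7.228e+25*5.829e-26 = 4.213
Step 3: P = (1/3)*4.213*5.633e+05 = 7.91e+05 Pa

7.91e+05


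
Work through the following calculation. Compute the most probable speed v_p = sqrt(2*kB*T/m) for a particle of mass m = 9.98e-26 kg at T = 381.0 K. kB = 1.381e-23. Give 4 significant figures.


Step 1: Numerator = 2*kB*T = 2*1.381e-23*381.0 = 1.052e-20
Step 2: Ratio = 1.052e-20 / 9.98e-26 = 1.054e+05
Step 3: v_p = sqrt(1.054e+05) = 324.7 m/s

324.7


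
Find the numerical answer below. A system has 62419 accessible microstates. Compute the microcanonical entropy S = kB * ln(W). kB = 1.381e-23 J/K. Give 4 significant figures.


Step 1: ln(W) = ln(62419) = 11.04
Step 2: S = kB * ln(W) = 1.381e-23 * 11.04
Step 3: S = 1.525e-22 J/K

1.525e-22


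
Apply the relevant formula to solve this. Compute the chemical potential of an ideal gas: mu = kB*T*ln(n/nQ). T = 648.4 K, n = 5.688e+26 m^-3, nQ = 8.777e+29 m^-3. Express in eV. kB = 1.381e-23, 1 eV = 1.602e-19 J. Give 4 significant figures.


Step 1: n/nQ = 5.688e+26/8.777e+29 = 0.0006481
Step 2: ln(n/nQ) = -7.342
Step 3: mu = kB*T*ln(n/nQ) = 8.954e-21*-7.342 = -6.574e-20 J
Step 4: Convert to eV: -6.574e-20/1.602e-19 = -0.4104 eV

-0.4104
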